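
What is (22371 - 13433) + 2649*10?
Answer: 35428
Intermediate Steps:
(22371 - 13433) + 2649*10 = 8938 + 26490 = 35428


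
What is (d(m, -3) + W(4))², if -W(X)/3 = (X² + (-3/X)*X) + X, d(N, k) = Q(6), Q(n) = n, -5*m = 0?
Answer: 2025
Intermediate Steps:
m = 0 (m = -⅕*0 = 0)
d(N, k) = 6
W(X) = 9 - 3*X - 3*X² (W(X) = -3*((X² + (-3/X)*X) + X) = -3*((X² - 3) + X) = -3*((-3 + X²) + X) = -3*(-3 + X + X²) = 9 - 3*X - 3*X²)
(d(m, -3) + W(4))² = (6 + (9 - 3*4 - 3*4²))² = (6 + (9 - 12 - 3*16))² = (6 + (9 - 12 - 48))² = (6 - 51)² = (-45)² = 2025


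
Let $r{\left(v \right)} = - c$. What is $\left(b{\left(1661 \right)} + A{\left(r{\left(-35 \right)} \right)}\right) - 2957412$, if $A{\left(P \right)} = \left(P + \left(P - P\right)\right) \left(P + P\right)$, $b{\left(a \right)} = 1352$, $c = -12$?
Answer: $-2955772$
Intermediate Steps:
$r{\left(v \right)} = 12$ ($r{\left(v \right)} = \left(-1\right) \left(-12\right) = 12$)
$A{\left(P \right)} = 2 P^{2}$ ($A{\left(P \right)} = \left(P + 0\right) 2 P = P 2 P = 2 P^{2}$)
$\left(b{\left(1661 \right)} + A{\left(r{\left(-35 \right)} \right)}\right) - 2957412 = \left(1352 + 2 \cdot 12^{2}\right) - 2957412 = \left(1352 + 2 \cdot 144\right) - 2957412 = \left(1352 + 288\right) - 2957412 = 1640 - 2957412 = -2955772$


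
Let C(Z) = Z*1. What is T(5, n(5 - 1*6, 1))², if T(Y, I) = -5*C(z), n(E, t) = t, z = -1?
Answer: 25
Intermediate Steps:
C(Z) = Z
T(Y, I) = 5 (T(Y, I) = -5*(-1) = 5)
T(5, n(5 - 1*6, 1))² = 5² = 25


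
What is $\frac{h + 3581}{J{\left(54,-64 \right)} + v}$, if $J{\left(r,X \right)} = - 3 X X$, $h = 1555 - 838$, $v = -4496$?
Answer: $- \frac{2149}{8392} \approx -0.25608$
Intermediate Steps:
$h = 717$
$J{\left(r,X \right)} = - 3 X^{2}$
$\frac{h + 3581}{J{\left(54,-64 \right)} + v} = \frac{717 + 3581}{- 3 \left(-64\right)^{2} - 4496} = \frac{4298}{\left(-3\right) 4096 - 4496} = \frac{4298}{-12288 - 4496} = \frac{4298}{-16784} = 4298 \left(- \frac{1}{16784}\right) = - \frac{2149}{8392}$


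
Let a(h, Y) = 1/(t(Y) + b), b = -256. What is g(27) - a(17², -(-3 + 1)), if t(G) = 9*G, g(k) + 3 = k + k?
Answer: 12139/238 ≈ 51.004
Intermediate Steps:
g(k) = -3 + 2*k (g(k) = -3 + (k + k) = -3 + 2*k)
a(h, Y) = 1/(-256 + 9*Y) (a(h, Y) = 1/(9*Y - 256) = 1/(-256 + 9*Y))
g(27) - a(17², -(-3 + 1)) = (-3 + 2*27) - 1/(-256 + 9*(-(-3 + 1))) = (-3 + 54) - 1/(-256 + 9*(-1*(-2))) = 51 - 1/(-256 + 9*2) = 51 - 1/(-256 + 18) = 51 - 1/(-238) = 51 - 1*(-1/238) = 51 + 1/238 = 12139/238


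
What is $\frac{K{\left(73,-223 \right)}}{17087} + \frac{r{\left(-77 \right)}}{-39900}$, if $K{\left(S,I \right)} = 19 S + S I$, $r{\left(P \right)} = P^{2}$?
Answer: $- \frac{99357089}{97395900} \approx -1.0201$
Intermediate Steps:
$K{\left(S,I \right)} = 19 S + I S$
$\frac{K{\left(73,-223 \right)}}{17087} + \frac{r{\left(-77 \right)}}{-39900} = \frac{73 \left(19 - 223\right)}{17087} + \frac{\left(-77\right)^{2}}{-39900} = 73 \left(-204\right) \frac{1}{17087} + 5929 \left(- \frac{1}{39900}\right) = \left(-14892\right) \frac{1}{17087} - \frac{847}{5700} = - \frac{14892}{17087} - \frac{847}{5700} = - \frac{99357089}{97395900}$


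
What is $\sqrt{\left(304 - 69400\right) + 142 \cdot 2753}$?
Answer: $\sqrt{321830} \approx 567.3$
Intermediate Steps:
$\sqrt{\left(304 - 69400\right) + 142 \cdot 2753} = \sqrt{\left(304 - 69400\right) + 390926} = \sqrt{-69096 + 390926} = \sqrt{321830}$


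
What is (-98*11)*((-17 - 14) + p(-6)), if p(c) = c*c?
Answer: -5390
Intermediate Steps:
p(c) = c²
(-98*11)*((-17 - 14) + p(-6)) = (-98*11)*((-17 - 14) + (-6)²) = -1078*(-31 + 36) = -1078*5 = -5390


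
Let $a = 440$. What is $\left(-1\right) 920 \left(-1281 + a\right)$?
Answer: $773720$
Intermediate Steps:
$\left(-1\right) 920 \left(-1281 + a\right) = \left(-1\right) 920 \left(-1281 + 440\right) = \left(-920\right) \left(-841\right) = 773720$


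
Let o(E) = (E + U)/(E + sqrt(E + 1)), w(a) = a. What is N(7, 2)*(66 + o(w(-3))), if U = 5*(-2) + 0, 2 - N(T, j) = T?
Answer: -3825/11 - 65*I*sqrt(2)/11 ≈ -347.73 - 8.3567*I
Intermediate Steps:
N(T, j) = 2 - T
U = -10 (U = -10 + 0 = -10)
o(E) = (-10 + E)/(E + sqrt(1 + E)) (o(E) = (E - 10)/(E + sqrt(E + 1)) = (-10 + E)/(E + sqrt(1 + E)))
N(7, 2)*(66 + o(w(-3))) = (2 - 1*7)*(66 + (-10 - 3)/(-3 + sqrt(1 - 3))) = (2 - 7)*(66 - 13/(-3 + sqrt(-2))) = -5*(66 - 13/(-3 + I*sqrt(2))) = -330 + 65/(-3 + I*sqrt(2))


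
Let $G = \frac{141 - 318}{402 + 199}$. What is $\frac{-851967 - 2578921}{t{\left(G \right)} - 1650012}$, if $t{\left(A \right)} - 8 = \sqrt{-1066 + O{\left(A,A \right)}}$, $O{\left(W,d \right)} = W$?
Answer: $\frac{3402248333054752}{1636230433850459} + \frac{3430888 i \sqrt{385146643}}{1636230433850459} \approx 2.0793 + 4.115 \cdot 10^{-5} i$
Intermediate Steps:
$G = - \frac{177}{601} \approx -0.29451$
$t{\left(A \right)} = 8 + \sqrt{-1066 + A}$
$\frac{-851967 - 2578921}{t{\left(G \right)} - 1650012} = \frac{-851967 - 2578921}{\left(8 + \sqrt{-1066 - \frac{177}{601}}\right) - 1650012} = - \frac{3430888}{\left(8 + \sqrt{- \frac{640843}{601}}\right) - 1650012} = - \frac{3430888}{\left(8 + \frac{i \sqrt{385146643}}{601}\right) - 1650012} = - \frac{3430888}{-1650004 + \frac{i \sqrt{385146643}}{601}}$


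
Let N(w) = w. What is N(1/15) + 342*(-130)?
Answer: -666899/15 ≈ -44460.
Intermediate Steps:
N(1/15) + 342*(-130) = 1/15 + 342*(-130) = 1/15 - 44460 = -666899/15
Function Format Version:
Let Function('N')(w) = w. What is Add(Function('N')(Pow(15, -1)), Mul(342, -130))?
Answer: Rational(-666899, 15) ≈ -44460.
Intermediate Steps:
Add(Function('N')(Pow(15, -1)), Mul(342, -130)) = Add(Pow(15, -1), Mul(342, -130)) = Add(Rational(1, 15), -44460) = Rational(-666899, 15)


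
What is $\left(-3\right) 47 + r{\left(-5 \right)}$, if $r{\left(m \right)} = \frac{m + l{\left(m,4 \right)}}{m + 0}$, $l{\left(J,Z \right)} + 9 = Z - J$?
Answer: $-140$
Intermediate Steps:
$l{\left(J,Z \right)} = -9 + Z - J$ ($l{\left(J,Z \right)} = -9 - \left(J - Z\right) = -9 + Z - J$)
$r{\left(m \right)} = - \frac{5}{m}$ ($r{\left(m \right)} = \frac{m - \left(5 + m\right)}{m + 0} = \frac{m - \left(5 + m\right)}{m} = - \frac{5}{m}$)
$\left(-3\right) 47 + r{\left(-5 \right)} = \left(-3\right) 47 - \frac{5}{-5} = -141 - -1 = -141 + 1 = -140$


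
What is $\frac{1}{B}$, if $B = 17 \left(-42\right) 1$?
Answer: $- \frac{1}{714} \approx -0.0014006$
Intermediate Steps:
$B = -714$ ($B = \left(-714\right) 1 = -714$)
$\frac{1}{B} = \frac{1}{-714} = - \frac{1}{714}$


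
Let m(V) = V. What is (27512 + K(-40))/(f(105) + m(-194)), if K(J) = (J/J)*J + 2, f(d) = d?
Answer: -27474/89 ≈ -308.70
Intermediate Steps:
K(J) = 2 + J (K(J) = 1*J + 2 = J + 2 = 2 + J)
(27512 + K(-40))/(f(105) + m(-194)) = (27512 + (2 - 40))/(105 - 194) = (27512 - 38)/(-89) = 27474*(-1/89) = -27474/89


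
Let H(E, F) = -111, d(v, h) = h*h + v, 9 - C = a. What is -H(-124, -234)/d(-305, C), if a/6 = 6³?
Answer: 111/1656064 ≈ 6.7026e-5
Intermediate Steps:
a = 1296 (a = 6*6³ = 6*216 = 1296)
C = -1287 (C = 9 - 1*1296 = 9 - 1296 = -1287)
d(v, h) = v + h² (d(v, h) = h² + v = v + h²)
-H(-124, -234)/d(-305, C) = -(-111)/(-305 + (-1287)²) = -(-111)/(-305 + 1656369) = -(-111)/1656064 = -1*(-111/1656064) = 111/1656064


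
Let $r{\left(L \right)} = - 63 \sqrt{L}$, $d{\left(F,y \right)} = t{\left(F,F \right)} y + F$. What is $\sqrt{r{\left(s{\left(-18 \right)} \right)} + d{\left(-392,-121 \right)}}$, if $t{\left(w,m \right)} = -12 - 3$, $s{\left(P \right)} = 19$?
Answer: $\sqrt{1423 - 63 \sqrt{19}} \approx 33.888$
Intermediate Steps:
$t{\left(w,m \right)} = -15$ ($t{\left(w,m \right)} = -12 - 3 = -15$)
$d{\left(F,y \right)} = F - 15 y$ ($d{\left(F,y \right)} = - 15 y + F = F - 15 y$)
$\sqrt{r{\left(s{\left(-18 \right)} \right)} + d{\left(-392,-121 \right)}} = \sqrt{- 63 \sqrt{19} - -1423} = \sqrt{- 63 \sqrt{19} + \left(-392 + 1815\right)} = \sqrt{- 63 \sqrt{19} + 1423} = \sqrt{1423 - 63 \sqrt{19}}$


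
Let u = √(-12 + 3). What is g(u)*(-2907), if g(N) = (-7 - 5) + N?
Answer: 34884 - 8721*I ≈ 34884.0 - 8721.0*I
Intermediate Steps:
u = 3*I (u = √(-9) = 3*I ≈ 3.0*I)
g(N) = -12 + N
g(u)*(-2907) = (-12 + 3*I)*(-2907) = 34884 - 8721*I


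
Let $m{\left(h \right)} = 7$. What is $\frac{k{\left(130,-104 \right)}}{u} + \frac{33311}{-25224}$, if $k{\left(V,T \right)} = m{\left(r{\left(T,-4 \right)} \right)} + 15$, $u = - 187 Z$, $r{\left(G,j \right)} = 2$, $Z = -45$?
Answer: $- \frac{8477489}{6432120} \approx -1.318$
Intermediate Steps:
$u = 8415$ ($u = \left(-187\right) \left(-45\right) = 8415$)
$k{\left(V,T \right)} = 22$ ($k{\left(V,T \right)} = 7 + 15 = 22$)
$\frac{k{\left(130,-104 \right)}}{u} + \frac{33311}{-25224} = \frac{22}{8415} + \frac{33311}{-25224} = 22 \cdot \frac{1}{8415} + 33311 \left(- \frac{1}{25224}\right) = \frac{2}{765} - \frac{33311}{25224} = - \frac{8477489}{6432120}$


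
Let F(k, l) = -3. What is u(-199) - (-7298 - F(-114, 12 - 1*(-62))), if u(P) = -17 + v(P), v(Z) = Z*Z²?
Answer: -7873321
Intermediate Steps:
v(Z) = Z³
u(P) = -17 + P³
u(-199) - (-7298 - F(-114, 12 - 1*(-62))) = (-17 + (-199)³) - (-7298 - 1*(-3)) = (-17 - 7880599) - (-7298 + 3) = -7880616 - 1*(-7295) = -7880616 + 7295 = -7873321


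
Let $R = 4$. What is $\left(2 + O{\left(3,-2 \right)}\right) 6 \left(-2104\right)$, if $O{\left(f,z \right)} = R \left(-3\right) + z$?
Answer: $151488$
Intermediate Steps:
$O{\left(f,z \right)} = -12 + z$ ($O{\left(f,z \right)} = 4 \left(-3\right) + z = -12 + z$)
$\left(2 + O{\left(3,-2 \right)}\right) 6 \left(-2104\right) = \left(2 - 14\right) 6 \left(-2104\right) = \left(-12\right) 6 \left(-2104\right) = \left(-72\right) \left(-2104\right) = 151488$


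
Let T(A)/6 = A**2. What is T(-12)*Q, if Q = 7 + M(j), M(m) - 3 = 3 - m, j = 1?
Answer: 10368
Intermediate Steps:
M(m) = 6 - m (M(m) = 3 + (3 - m) = 6 - m)
T(A) = 6*A**2
Q = 12 (Q = 7 + (6 - 1*1) = 7 + (6 - 1) = 7 + 5 = 12)
T(-12)*Q = (6*(-12)**2)*12 = (6*144)*12 = 864*12 = 10368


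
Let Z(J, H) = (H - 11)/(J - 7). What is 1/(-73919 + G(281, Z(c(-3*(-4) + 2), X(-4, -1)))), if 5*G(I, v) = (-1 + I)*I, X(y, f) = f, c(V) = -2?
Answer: -1/58183 ≈ -1.7187e-5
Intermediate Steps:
Z(J, H) = (-11 + H)/(-7 + J)
G(I, v) = I*(-1 + I)/5 (G(I, v) = ((-1 + I)*I)/5 = (I*(-1 + I))/5 = I*(-1 + I)/5)
1/(-73919 + G(281, Z(c(-3*(-4) + 2), X(-4, -1)))) = 1/(-73919 + (⅕)*281*(-1 + 281)) = 1/(-73919 + (⅕)*281*280) = 1/(-73919 + 15736) = 1/(-58183) = -1/58183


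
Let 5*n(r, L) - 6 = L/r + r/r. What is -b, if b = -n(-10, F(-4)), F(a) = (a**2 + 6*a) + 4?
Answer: 37/25 ≈ 1.4800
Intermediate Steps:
F(a) = 4 + a**2 + 6*a
n(r, L) = 7/5 + L/(5*r) (n(r, L) = 6/5 + (L/r + r/r)/5 = 6/5 + (L/r + 1)/5 = 6/5 + (1 + L/r)/5 = 6/5 + (1/5 + L/(5*r)) = 7/5 + L/(5*r))
b = -37/25 (b = -((4 + (-4)**2 + 6*(-4)) + 7*(-10))/(5*(-10)) = -(-1)*((4 + 16 - 24) - 70)/(5*10) = -(-1)*(-4 - 70)/(5*10) = -(-1)*(-74)/(5*10) = -1*37/25 = -37/25 ≈ -1.4800)
-b = -1*(-37/25) = 37/25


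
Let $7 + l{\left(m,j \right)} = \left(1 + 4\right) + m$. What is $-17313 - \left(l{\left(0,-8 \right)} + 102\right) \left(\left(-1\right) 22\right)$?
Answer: $-15113$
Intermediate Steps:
$l{\left(m,j \right)} = -2 + m$ ($l{\left(m,j \right)} = -7 + \left(\left(1 + 4\right) + m\right) = -7 + \left(5 + m\right) = -2 + m$)
$-17313 - \left(l{\left(0,-8 \right)} + 102\right) \left(\left(-1\right) 22\right) = -17313 - \left(\left(-2 + 0\right) + 102\right) \left(\left(-1\right) 22\right) = -17313 - \left(-2 + 102\right) \left(-22\right) = -17313 - 100 \left(-22\right) = -17313 - -2200 = -17313 + 2200 = -15113$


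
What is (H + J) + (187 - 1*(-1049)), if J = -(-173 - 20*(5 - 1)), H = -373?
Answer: 1116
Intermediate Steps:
J = 253 (J = -(-173 - 20*4) = -(-173 - 80) = -1*(-253) = 253)
(H + J) + (187 - 1*(-1049)) = (-373 + 253) + (187 - 1*(-1049)) = -120 + (187 + 1049) = -120 + 1236 = 1116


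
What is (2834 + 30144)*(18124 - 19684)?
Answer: -51445680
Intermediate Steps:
(2834 + 30144)*(18124 - 19684) = 32978*(-1560) = -51445680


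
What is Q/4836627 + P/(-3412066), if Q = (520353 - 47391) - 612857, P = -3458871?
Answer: 439241564731/446024068686 ≈ 0.98479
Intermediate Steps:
Q = -139895 (Q = 472962 - 612857 = -139895)
Q/4836627 + P/(-3412066) = -139895/4836627 - 3458871/(-3412066) = -139895*1/4836627 - 3458871*(-1/3412066) = -139895/4836627 + 93483/92218 = 439241564731/446024068686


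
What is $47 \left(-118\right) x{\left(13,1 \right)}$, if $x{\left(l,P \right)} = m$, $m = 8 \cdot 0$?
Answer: $0$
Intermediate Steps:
$m = 0$
$x{\left(l,P \right)} = 0$
$47 \left(-118\right) x{\left(13,1 \right)} = 47 \left(-118\right) 0 = \left(-5546\right) 0 = 0$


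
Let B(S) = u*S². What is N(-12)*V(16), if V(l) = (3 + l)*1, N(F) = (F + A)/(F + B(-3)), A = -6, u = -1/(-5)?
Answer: 570/17 ≈ 33.529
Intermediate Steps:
u = ⅕ (u = -1*(-⅕) = ⅕ ≈ 0.20000)
B(S) = S²/5
N(F) = (-6 + F)/(9/5 + F) (N(F) = (F - 6)/(F + (⅕)*(-3)²) = (-6 + F)/(F + (⅕)*9) = (-6 + F)/(F + 9/5) = (-6 + F)/(9/5 + F))
V(l) = 3 + l
N(-12)*V(16) = (5*(-6 - 12)/(9 + 5*(-12)))*(3 + 16) = (5*(-18)/(9 - 60))*19 = (5*(-18)/(-51))*19 = (5*(-1/51)*(-18))*19 = (30/17)*19 = 570/17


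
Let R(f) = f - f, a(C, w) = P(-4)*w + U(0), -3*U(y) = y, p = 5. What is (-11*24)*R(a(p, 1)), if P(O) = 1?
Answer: 0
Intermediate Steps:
U(y) = -y/3
a(C, w) = w (a(C, w) = 1*w - ⅓*0 = w + 0 = w)
R(f) = 0
(-11*24)*R(a(p, 1)) = -11*24*0 = -264*0 = 0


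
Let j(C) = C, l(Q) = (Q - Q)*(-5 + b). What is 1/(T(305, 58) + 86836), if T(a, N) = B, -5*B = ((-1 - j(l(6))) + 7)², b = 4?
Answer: 5/434144 ≈ 1.1517e-5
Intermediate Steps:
l(Q) = 0 (l(Q) = (Q - Q)*(-5 + 4) = 0*(-1) = 0)
B = -36/5 (B = -((-1 - 1*0) + 7)²/5 = -((-1 + 0) + 7)²/5 = -(-1 + 7)²/5 = -⅕*6² = -⅕*36 = -36/5 ≈ -7.2000)
T(a, N) = -36/5
1/(T(305, 58) + 86836) = 1/(-36/5 + 86836) = 1/(434144/5) = 5/434144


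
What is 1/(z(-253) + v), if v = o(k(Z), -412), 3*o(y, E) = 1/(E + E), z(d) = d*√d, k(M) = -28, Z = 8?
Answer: 2472*I/(-I + 625416*√253) ≈ -2.498e-11 + 0.0002485*I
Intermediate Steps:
z(d) = d^(3/2)
o(y, E) = 1/(6*E) (o(y, E) = 1/(3*(E + E)) = 1/(3*((2*E))) = (1/(2*E))/3 = 1/(6*E))
v = -1/2472 (v = (⅙)/(-412) = (⅙)*(-1/412) = -1/2472 ≈ -0.00040453)
1/(z(-253) + v) = 1/((-253)^(3/2) - 1/2472) = 1/(-253*I*√253 - 1/2472) = 1/(-1/2472 - 253*I*√253)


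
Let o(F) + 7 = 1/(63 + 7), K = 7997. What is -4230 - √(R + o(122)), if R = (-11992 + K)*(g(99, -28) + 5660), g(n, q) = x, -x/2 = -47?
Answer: -4230 - 3*I*√12515273470/70 ≈ -4230.0 - 4794.5*I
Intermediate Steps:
x = 94 (x = -2*(-47) = 94)
g(n, q) = 94
o(F) = -489/70 (o(F) = -7 + 1/(63 + 7) = -7 + 1/70 = -489/70)
R = -22987230 (R = (-11992 + 7997)*(94 + 5660) = -3995*5754 = -22987230)
-4230 - √(R + o(122)) = -4230 - √(-22987230 - 489/70) = -4230 - √(-1609106589/70) = -4230 - 3*I*√12515273470/70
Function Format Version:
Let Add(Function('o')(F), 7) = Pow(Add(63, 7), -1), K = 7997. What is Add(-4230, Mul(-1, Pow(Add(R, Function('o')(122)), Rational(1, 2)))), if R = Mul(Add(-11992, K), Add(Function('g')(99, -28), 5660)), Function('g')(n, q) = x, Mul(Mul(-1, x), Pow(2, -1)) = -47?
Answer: Add(-4230, Mul(Rational(-3, 70), I, Pow(12515273470, Rational(1, 2)))) ≈ Add(-4230.0, Mul(-4794.5, I))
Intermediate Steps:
x = 94 (x = Mul(-2, -47) = 94)
Function('g')(n, q) = 94
Function('o')(F) = Rational(-489, 70) (Function('o')(F) = Add(-7, Pow(Add(63, 7), -1)) = Add(-7, Pow(70, -1)) = Add(-7, Rational(1, 70)) = Rational(-489, 70))
R = -22987230 (R = Mul(Add(-11992, 7997), Add(94, 5660)) = Mul(-3995, 5754) = -22987230)
Add(-4230, Mul(-1, Pow(Add(R, Function('o')(122)), Rational(1, 2)))) = Add(-4230, Mul(-1, Pow(Add(-22987230, Rational(-489, 70)), Rational(1, 2)))) = Add(-4230, Mul(-1, Pow(Rational(-1609106589, 70), Rational(1, 2)))) = Add(-4230, Mul(-1, Mul(Rational(3, 70), I, Pow(12515273470, Rational(1, 2))))) = Add(-4230, Mul(Rational(-3, 70), I, Pow(12515273470, Rational(1, 2))))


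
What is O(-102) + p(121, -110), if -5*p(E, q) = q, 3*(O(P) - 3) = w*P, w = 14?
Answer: -451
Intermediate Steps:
O(P) = 3 + 14*P/3 (O(P) = 3 + (14*P)/3 = 3 + 14*P/3)
p(E, q) = -q/5
O(-102) + p(121, -110) = (3 + (14/3)*(-102)) - ⅕*(-110) = (3 - 476) + 22 = -473 + 22 = -451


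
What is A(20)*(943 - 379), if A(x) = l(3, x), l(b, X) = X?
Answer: 11280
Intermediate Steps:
A(x) = x
A(20)*(943 - 379) = 20*(943 - 379) = 20*564 = 11280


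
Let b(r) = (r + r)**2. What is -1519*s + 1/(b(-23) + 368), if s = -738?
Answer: 2784618649/2484 ≈ 1.1210e+6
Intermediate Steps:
b(r) = 4*r**2 (b(r) = (2*r)**2 = 4*r**2)
-1519*s + 1/(b(-23) + 368) = -1519*(-738) + 1/(4*(-23)**2 + 368) = 1121022 + 1/(4*529 + 368) = 1121022 + 1/(2116 + 368) = 1121022 + 1/2484 = 2784618649/2484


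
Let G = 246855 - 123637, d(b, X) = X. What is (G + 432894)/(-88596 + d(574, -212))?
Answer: -69514/11101 ≈ -6.2620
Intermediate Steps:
G = 123218
(G + 432894)/(-88596 + d(574, -212)) = (123218 + 432894)/(-88596 - 212) = 556112/(-88808) = 556112*(-1/88808) = -69514/11101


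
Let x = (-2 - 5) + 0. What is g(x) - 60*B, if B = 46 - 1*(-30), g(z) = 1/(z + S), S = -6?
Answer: -59281/13 ≈ -4560.1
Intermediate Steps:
x = -7 (x = -7 + 0 = -7)
g(z) = 1/(-6 + z) (g(z) = 1/(z - 6) = 1/(-6 + z))
B = 76 (B = 46 + 30 = 76)
g(x) - 60*B = 1/(-6 - 7) - 60*76 = 1/(-13) - 4560 = -1/13 - 4560 = -59281/13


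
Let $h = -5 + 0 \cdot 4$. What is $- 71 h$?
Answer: $355$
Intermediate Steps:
$h = -5$ ($h = -5 + 0 = -5$)
$- 71 h = \left(-71\right) \left(-5\right) = 355$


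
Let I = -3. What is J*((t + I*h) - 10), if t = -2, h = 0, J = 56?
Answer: -672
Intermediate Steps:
J*((t + I*h) - 10) = 56*((-2 - 3*0) - 10) = 56*((-2 + 0) - 10) = 56*(-2 - 10) = 56*(-12) = -672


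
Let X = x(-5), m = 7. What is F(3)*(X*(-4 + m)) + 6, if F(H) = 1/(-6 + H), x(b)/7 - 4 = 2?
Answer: -36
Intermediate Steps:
x(b) = 42 (x(b) = 28 + 7*2 = 28 + 14 = 42)
X = 42
F(3)*(X*(-4 + m)) + 6 = (42*(-4 + 7))/(-6 + 3) + 6 = (42*3)/(-3) + 6 = -⅓*126 + 6 = -42 + 6 = -36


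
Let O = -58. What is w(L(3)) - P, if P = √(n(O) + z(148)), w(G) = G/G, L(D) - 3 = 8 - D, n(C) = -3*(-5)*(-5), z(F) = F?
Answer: 1 - √73 ≈ -7.5440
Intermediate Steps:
n(C) = -75 (n(C) = 15*(-5) = -75)
L(D) = 11 - D (L(D) = 3 + (8 - D) = 11 - D)
w(G) = 1
P = √73 (P = √(-75 + 148) = √73 ≈ 8.5440)
w(L(3)) - P = 1 - √73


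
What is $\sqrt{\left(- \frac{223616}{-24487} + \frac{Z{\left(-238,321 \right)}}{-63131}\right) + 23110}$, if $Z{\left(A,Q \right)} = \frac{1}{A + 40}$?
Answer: $\frac{\sqrt{240666640705098701533288970}}{102028660602} \approx 152.05$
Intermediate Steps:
$Z{\left(A,Q \right)} = \frac{1}{40 + A}$
$\sqrt{\left(- \frac{223616}{-24487} + \frac{Z{\left(-238,321 \right)}}{-63131}\right) + 23110} = \sqrt{\left(- \frac{223616}{-24487} + \frac{1}{\left(40 - 238\right) \left(-63131\right)}\right) + 23110} = \sqrt{\left(\left(-223616\right) \left(- \frac{1}{24487}\right) + \frac{1}{-198} \left(- \frac{1}{63131}\right)\right) + 23110} = \sqrt{\left(\frac{223616}{24487} - - \frac{1}{12499938}\right) + 23110} = \sqrt{\left(\frac{223616}{24487} + \frac{1}{12499938}\right) + 23110} = \sqrt{\frac{2795186160295}{306085981806} + 23110} = \sqrt{\frac{7076442225696955}{306085981806}} = \frac{\sqrt{240666640705098701533288970}}{102028660602}$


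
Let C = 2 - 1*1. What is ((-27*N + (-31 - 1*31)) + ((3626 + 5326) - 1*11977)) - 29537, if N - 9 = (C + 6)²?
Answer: -34190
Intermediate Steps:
C = 1 (C = 2 - 1 = 1)
N = 58 (N = 9 + (1 + 6)² = 9 + 7² = 9 + 49 = 58)
((-27*N + (-31 - 1*31)) + ((3626 + 5326) - 1*11977)) - 29537 = ((-27*58 + (-31 - 1*31)) + ((3626 + 5326) - 1*11977)) - 29537 = ((-1566 + (-31 - 31)) + (8952 - 11977)) - 29537 = ((-1566 - 62) - 3025) - 29537 = (-1628 - 3025) - 29537 = -4653 - 29537 = -34190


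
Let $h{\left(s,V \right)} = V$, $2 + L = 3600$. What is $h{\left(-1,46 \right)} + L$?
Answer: $3644$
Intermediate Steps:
$L = 3598$ ($L = -2 + 3600 = 3598$)
$h{\left(-1,46 \right)} + L = 46 + 3598 = 3644$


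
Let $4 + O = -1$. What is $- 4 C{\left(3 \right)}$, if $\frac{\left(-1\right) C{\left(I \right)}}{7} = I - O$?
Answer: $224$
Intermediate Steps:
$O = -5$ ($O = -4 - 1 = -5$)
$C{\left(I \right)} = -35 - 7 I$ ($C{\left(I \right)} = - 7 \left(I - -5\right) = - 7 \left(I + 5\right) = - 7 \left(5 + I\right) = -35 - 7 I$)
$- 4 C{\left(3 \right)} = - 4 \left(-35 - 21\right) = \left(-4\right) \left(-56\right) = 224$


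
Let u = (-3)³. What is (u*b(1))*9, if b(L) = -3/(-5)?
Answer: -729/5 ≈ -145.80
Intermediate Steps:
b(L) = ⅗ (b(L) = -3*(-⅕) = ⅗)
u = -27
(u*b(1))*9 = -27*⅗*9 = -81/5*9 = -729/5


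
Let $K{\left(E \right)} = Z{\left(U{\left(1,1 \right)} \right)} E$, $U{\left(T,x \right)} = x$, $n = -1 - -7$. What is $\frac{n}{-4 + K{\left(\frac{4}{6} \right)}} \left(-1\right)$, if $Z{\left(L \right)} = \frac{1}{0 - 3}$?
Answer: $\frac{27}{19} \approx 1.4211$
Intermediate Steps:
$n = 6$ ($n = -1 + 7 = 6$)
$Z{\left(L \right)} = - \frac{1}{3}$ ($Z{\left(L \right)} = \frac{1}{-3} = - \frac{1}{3}$)
$K{\left(E \right)} = - \frac{E}{3}$
$\frac{n}{-4 + K{\left(\frac{4}{6} \right)}} \left(-1\right) = \frac{1}{-4 - \frac{4 \cdot \frac{1}{6}}{3}} \cdot 6 \left(-1\right) = \frac{1}{-4 - \frac{2}{9}} \cdot 6 \left(-1\right) = \frac{1}{- \frac{38}{9}} \cdot 6 \left(-1\right) = \left(- \frac{9}{38}\right) 6 \left(-1\right) = \left(- \frac{27}{19}\right) \left(-1\right) = \frac{27}{19}$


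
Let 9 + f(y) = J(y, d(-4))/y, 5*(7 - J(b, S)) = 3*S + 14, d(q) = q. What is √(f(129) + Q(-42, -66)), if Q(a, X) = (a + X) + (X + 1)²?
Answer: √189894665/215 ≈ 64.094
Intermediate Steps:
Q(a, X) = X + a + (1 + X)² (Q(a, X) = (X + a) + (1 + X)² = X + a + (1 + X)²)
J(b, S) = 21/5 - 3*S/5 (J(b, S) = 7 - (3*S + 14)/5 = 7 - (14 + 3*S)/5 = 7 + (-14/5 - 3*S/5) = 21/5 - 3*S/5)
f(y) = -9 + 33/(5*y) (f(y) = -9 + (21/5 - ⅗*(-4))/y = -9 + (21/5 + 12/5)/y = -9 + 33/(5*y))
√(f(129) + Q(-42, -66)) = √((-9 + (33/5)/129) + (-66 - 42 + (1 - 66)²)) = √((-9 + (33/5)*(1/129)) + (-66 - 42 + (-65)²)) = √((-9 + 11/215) + (-66 - 42 + 4225)) = √(-1924/215 + 4117) = √(883231/215) = √189894665/215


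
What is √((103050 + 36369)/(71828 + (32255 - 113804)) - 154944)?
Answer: 3*I*√1627025418667/9721 ≈ 393.65*I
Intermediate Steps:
√((103050 + 36369)/(71828 + (32255 - 113804)) - 154944) = √(139419/(71828 - 81549) - 154944) = √(139419/(-9721) - 154944) = √(139419*(-1/9721) - 154944) = √(-139419/9721 - 154944) = √(-1506350043/9721) = 3*I*√1627025418667/9721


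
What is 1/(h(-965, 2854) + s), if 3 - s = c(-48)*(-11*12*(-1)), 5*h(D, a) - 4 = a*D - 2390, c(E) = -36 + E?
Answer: -5/2701041 ≈ -1.8511e-6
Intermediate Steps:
h(D, a) = -2386/5 + D*a/5 (h(D, a) = ⅘ + (a*D - 2390)/5 = ⅘ + (D*a - 2390)/5 = ⅘ + (-2390 + D*a)/5 = ⅘ + (-478 + D*a/5) = -2386/5 + D*a/5)
s = 11091 (s = 3 - (-36 - 48)*-11*12*(-1) = 3 - (-84)*(-132*(-1)) = 3 - (-84)*132 = 3 - 1*(-11088) = 3 + 11088 = 11091)
1/(h(-965, 2854) + s) = 1/((-2386/5 + (⅕)*(-965)*2854) + 11091) = 1/((-2386/5 - 550822) + 11091) = 1/(-2756496/5 + 11091) = 1/(-2701041/5) = -5/2701041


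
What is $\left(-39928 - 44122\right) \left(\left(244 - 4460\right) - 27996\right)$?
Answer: $2707418600$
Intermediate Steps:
$\left(-39928 - 44122\right) \left(\left(244 - 4460\right) - 27996\right) = - 84050 \left(-4216 - 27996\right) = \left(-84050\right) \left(-32212\right) = 2707418600$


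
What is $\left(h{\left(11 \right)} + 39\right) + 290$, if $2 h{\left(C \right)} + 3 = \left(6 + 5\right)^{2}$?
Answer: $388$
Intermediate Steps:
$h{\left(C \right)} = 59$ ($h{\left(C \right)} = - \frac{3}{2} + \frac{\left(6 + 5\right)^{2}}{2} = - \frac{3}{2} + \frac{11^{2}}{2} = - \frac{3}{2} + \frac{1}{2} \cdot 121 = - \frac{3}{2} + \frac{121}{2} = 59$)
$\left(h{\left(11 \right)} + 39\right) + 290 = \left(59 + 39\right) + 290 = 98 + 290 = 388$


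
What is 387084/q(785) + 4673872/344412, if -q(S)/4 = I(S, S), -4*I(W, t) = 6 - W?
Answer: -32418857080/67074237 ≈ -483.33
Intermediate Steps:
I(W, t) = -3/2 + W/4 (I(W, t) = -(6 - W)/4 = -3/2 + W/4)
q(S) = 6 - S (q(S) = -4*(-3/2 + S/4) = 6 - S)
387084/q(785) + 4673872/344412 = 387084/(6 - 1*785) + 4673872/344412 = 387084/(6 - 785) + 4673872*(1/344412) = 387084/(-779) + 1168468/86103 = 387084*(-1/779) + 1168468/86103 = -387084/779 + 1168468/86103 = -32418857080/67074237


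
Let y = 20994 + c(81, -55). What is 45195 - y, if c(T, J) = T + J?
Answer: 24175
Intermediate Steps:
c(T, J) = J + T
y = 21020 (y = 20994 + (-55 + 81) = 20994 + 26 = 21020)
45195 - y = 45195 - 1*21020 = 45195 - 21020 = 24175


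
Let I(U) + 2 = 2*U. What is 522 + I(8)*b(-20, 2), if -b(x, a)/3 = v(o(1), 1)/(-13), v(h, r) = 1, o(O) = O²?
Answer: 6828/13 ≈ 525.23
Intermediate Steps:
b(x, a) = 3/13 (b(x, a) = -3/(-13) = -3*(-1)/13 = -3*(-1/13) = 3/13)
I(U) = -2 + 2*U
522 + I(8)*b(-20, 2) = 522 + (-2 + 2*8)*(3/13) = 522 + (-2 + 16)*(3/13) = 522 + 14*(3/13) = 522 + 42/13 = 6828/13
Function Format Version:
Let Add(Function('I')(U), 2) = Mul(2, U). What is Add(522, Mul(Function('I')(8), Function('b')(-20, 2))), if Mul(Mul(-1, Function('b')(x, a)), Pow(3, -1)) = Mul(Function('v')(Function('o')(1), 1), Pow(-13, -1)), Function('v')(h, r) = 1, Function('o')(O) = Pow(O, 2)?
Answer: Rational(6828, 13) ≈ 525.23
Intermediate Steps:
Function('b')(x, a) = Rational(3, 13) (Function('b')(x, a) = Mul(-3, Mul(1, Pow(-13, -1))) = Mul(-3, Mul(1, Rational(-1, 13))) = Mul(-3, Rational(-1, 13)) = Rational(3, 13))
Function('I')(U) = Add(-2, Mul(2, U))
Add(522, Mul(Function('I')(8), Function('b')(-20, 2))) = Add(522, Mul(Add(-2, Mul(2, 8)), Rational(3, 13))) = Add(522, Mul(Add(-2, 16), Rational(3, 13))) = Add(522, Mul(14, Rational(3, 13))) = Add(522, Rational(42, 13)) = Rational(6828, 13)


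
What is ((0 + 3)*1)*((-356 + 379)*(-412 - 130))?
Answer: -37398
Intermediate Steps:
((0 + 3)*1)*((-356 + 379)*(-412 - 130)) = (3*1)*(23*(-542)) = 3*(-12466) = -37398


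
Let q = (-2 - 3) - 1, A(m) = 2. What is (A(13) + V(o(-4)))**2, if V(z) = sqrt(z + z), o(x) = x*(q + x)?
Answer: 84 + 16*sqrt(5) ≈ 119.78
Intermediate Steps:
q = -6 (q = -5 - 1 = -6)
o(x) = x*(-6 + x)
V(z) = sqrt(2)*sqrt(z) (V(z) = sqrt(2*z) = sqrt(2)*sqrt(z))
(A(13) + V(o(-4)))**2 = (2 + sqrt(2)*sqrt(-4*(-6 - 4)))**2 = (2 + sqrt(2)*sqrt(-4*(-10)))**2 = (2 + sqrt(2)*sqrt(40))**2 = (2 + sqrt(2)*(2*sqrt(10)))**2 = (2 + 4*sqrt(5))**2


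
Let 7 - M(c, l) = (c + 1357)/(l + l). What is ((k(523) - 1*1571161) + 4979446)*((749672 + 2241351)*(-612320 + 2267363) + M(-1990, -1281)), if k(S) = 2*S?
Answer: 14413055948353418002463/854 ≈ 1.6877e+19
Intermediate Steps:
M(c, l) = 7 - (1357 + c)/(2*l) (M(c, l) = 7 - (c + 1357)/(l + l) = 7 - (1357 + c)/(2*l))
((k(523) - 1*1571161) + 4979446)*((749672 + 2241351)*(-612320 + 2267363) + M(-1990, -1281)) = ((2*523 - 1*1571161) + 4979446)*((749672 + 2241351)*(-612320 + 2267363) + (1/2)*(-1357 - 1*(-1990) + 14*(-1281))/(-1281)) = ((1046 - 1571161) + 4979446)*(2991023*1655043 + (1/2)*(-1/1281)*(-1357 + 1990 - 17934)) = (-1570115 + 4979446)*(4950271678989 + (1/2)*(-1/1281)*(-17301)) = 3409331*(4950271678989 + 5767/854) = 3409331*(4227532013862373/854) = 14413055948353418002463/854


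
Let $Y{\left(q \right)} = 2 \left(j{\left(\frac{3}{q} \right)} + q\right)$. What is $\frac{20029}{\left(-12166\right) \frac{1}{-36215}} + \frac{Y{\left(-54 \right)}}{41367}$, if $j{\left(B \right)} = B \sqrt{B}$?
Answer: $\frac{10001853952439}{167756974} - \frac{i \sqrt{2}}{2233818} \approx 59621.0 - 6.3309 \cdot 10^{-7} i$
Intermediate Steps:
$j{\left(B \right)} = B^{\frac{3}{2}}$
$Y{\left(q \right)} = 2 q + 6 \sqrt{3} \left(\frac{1}{q}\right)^{\frac{3}{2}}$ ($Y{\left(q \right)} = 2 \left(\left(\frac{3}{q}\right)^{\frac{3}{2}} + q\right) = 2 \left(3 \sqrt{3} \left(\frac{1}{q}\right)^{\frac{3}{2}} + q\right) = 2 \left(q + 3 \sqrt{3} \left(\frac{1}{q}\right)^{\frac{3}{2}}\right) = 2 q + 6 \sqrt{3} \left(\frac{1}{q}\right)^{\frac{3}{2}}$)
$\frac{20029}{\left(-12166\right) \frac{1}{-36215}} + \frac{Y{\left(-54 \right)}}{41367} = \frac{20029}{\left(-12166\right) \frac{1}{-36215}} + \frac{2 \left(-54\right) + 6 \sqrt{3} \left(\frac{1}{-54}\right)^{\frac{3}{2}}}{41367} = \frac{20029}{\left(-12166\right) \left(- \frac{1}{36215}\right)} + \left(-108 + 6 \sqrt{3} \left(- \frac{1}{54}\right)^{\frac{3}{2}}\right) \frac{1}{41367} = \frac{20029}{\frac{12166}{36215}} + \left(-108 + 6 \sqrt{3} \left(- \frac{i \sqrt{6}}{972}\right)\right) \frac{1}{41367} = 20029 \cdot \frac{36215}{12166} + \left(-108 - \frac{i \sqrt{2}}{54}\right) \frac{1}{41367} = \frac{725350235}{12166} - \left(\frac{36}{13789} + \frac{i \sqrt{2}}{2233818}\right) = \frac{10001853952439}{167756974} - \frac{i \sqrt{2}}{2233818}$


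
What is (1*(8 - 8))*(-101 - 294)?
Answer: 0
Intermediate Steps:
(1*(8 - 8))*(-101 - 294) = (1*0)*(-395) = 0*(-395) = 0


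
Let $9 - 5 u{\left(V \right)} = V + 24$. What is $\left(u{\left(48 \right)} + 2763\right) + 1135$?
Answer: $\frac{19427}{5} \approx 3885.4$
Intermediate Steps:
$u{\left(V \right)} = -3 - \frac{V}{5}$ ($u{\left(V \right)} = \frac{9}{5} - \frac{V + 24}{5} = \frac{9}{5} - \frac{24 + V}{5} = \frac{9}{5} - \left(\frac{24}{5} + \frac{V}{5}\right) = -3 - \frac{V}{5}$)
$\left(u{\left(48 \right)} + 2763\right) + 1135 = \left(\left(-3 - \frac{48}{5}\right) + 2763\right) + 1135 = \left(- \frac{63}{5} + 2763\right) + 1135 = \frac{13752}{5} + 1135 = \frac{19427}{5}$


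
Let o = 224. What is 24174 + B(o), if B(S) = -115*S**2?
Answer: -5746066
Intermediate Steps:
24174 + B(o) = 24174 - 115*224**2 = 24174 - 115*50176 = 24174 - 5770240 = -5746066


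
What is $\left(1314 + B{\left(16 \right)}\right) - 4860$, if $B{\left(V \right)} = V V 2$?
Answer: $-3034$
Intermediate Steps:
$B{\left(V \right)} = 2 V^{2}$ ($B{\left(V \right)} = V^{2} \cdot 2 = 2 V^{2}$)
$\left(1314 + B{\left(16 \right)}\right) - 4860 = \left(1314 + 2 \cdot 16^{2}\right) - 4860 = \left(1314 + 2 \cdot 256\right) - 4860 = \left(1314 + 512\right) - 4860 = 1826 - 4860 = -3034$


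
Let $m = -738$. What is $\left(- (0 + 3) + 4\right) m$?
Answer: $-738$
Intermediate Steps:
$\left(- (0 + 3) + 4\right) m = \left(- (0 + 3) + 4\right) \left(-738\right) = \left(\left(-1\right) 3 + 4\right) \left(-738\right) = \left(-3 + 4\right) \left(-738\right) = 1 \left(-738\right) = -738$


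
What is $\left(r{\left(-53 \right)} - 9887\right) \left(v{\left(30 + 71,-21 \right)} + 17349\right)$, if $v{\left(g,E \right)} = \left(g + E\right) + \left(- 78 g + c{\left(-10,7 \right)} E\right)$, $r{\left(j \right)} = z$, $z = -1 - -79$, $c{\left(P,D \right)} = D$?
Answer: $-92243836$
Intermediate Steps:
$z = 78$ ($z = -1 + 79 = 78$)
$r{\left(j \right)} = 78$
$v{\left(g,E \right)} = - 77 g + 8 E$ ($v{\left(g,E \right)} = \left(g + E\right) + \left(- 78 g + 7 E\right) = \left(E + g\right) + \left(- 78 g + 7 E\right) = - 77 g + 8 E$)
$\left(r{\left(-53 \right)} - 9887\right) \left(v{\left(30 + 71,-21 \right)} + 17349\right) = \left(78 - 9887\right) \left(\left(- 77 \left(30 + 71\right) + 8 \left(-21\right)\right) + 17349\right) = - 9809 \left(\left(\left(-77\right) 101 - 168\right) + 17349\right) = - 9809 \left(\left(-7777 - 168\right) + 17349\right) = - 9809 \left(-7945 + 17349\right) = \left(-9809\right) 9404 = -92243836$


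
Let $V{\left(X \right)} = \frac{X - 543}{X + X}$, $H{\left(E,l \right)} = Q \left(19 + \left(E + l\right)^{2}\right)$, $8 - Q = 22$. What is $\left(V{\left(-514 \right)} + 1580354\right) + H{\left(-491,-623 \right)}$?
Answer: $- \frac{16236082911}{1028} \approx -1.5794 \cdot 10^{7}$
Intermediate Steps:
$Q = -14$ ($Q = 8 - 22 = -14$)
$H{\left(E,l \right)} = -266 - 14 \left(E + l\right)^{2}$ ($H{\left(E,l \right)} = - 14 \left(19 + \left(E + l\right)^{2}\right) = -266 - 14 \left(E + l\right)^{2}$)
$V{\left(X \right)} = \frac{-543 + X}{2 X}$
$\left(V{\left(-514 \right)} + 1580354\right) + H{\left(-491,-623 \right)} = \left(\frac{-543 - 514}{2 \left(-514\right)} + 1580354\right) - \left(266 + 14 \left(-491 - 623\right)^{2}\right) = \left(\frac{1}{2} \left(- \frac{1}{514}\right) \left(-1057\right) + 1580354\right) - \left(266 + 14 \left(-1114\right)^{2}\right) = \left(\frac{1057}{1028} + 1580354\right) - 17374210 = \frac{1624604969}{1028} - 17374210 = - \frac{16236082911}{1028}$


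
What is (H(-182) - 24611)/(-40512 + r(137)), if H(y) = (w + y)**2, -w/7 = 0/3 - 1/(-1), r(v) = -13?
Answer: -2222/8105 ≈ -0.27415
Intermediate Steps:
w = -7 (w = -7*(0/3 - 1/(-1)) = -7*(0*(1/3) - 1*(-1)) = -7*(0 + 1) = -7*1 = -7)
H(y) = (-7 + y)**2
(H(-182) - 24611)/(-40512 + r(137)) = ((-7 - 182)**2 - 24611)/(-40512 - 13) = ((-189)**2 - 24611)/(-40525) = (35721 - 24611)*(-1/40525) = 11110*(-1/40525) = -2222/8105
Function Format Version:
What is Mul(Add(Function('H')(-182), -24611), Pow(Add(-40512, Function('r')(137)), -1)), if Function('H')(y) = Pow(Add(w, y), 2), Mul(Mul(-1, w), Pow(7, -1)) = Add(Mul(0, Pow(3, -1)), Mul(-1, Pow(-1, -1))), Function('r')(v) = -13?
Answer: Rational(-2222, 8105) ≈ -0.27415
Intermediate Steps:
w = -7 (w = Mul(-7, Add(Mul(0, Pow(3, -1)), Mul(-1, Pow(-1, -1)))) = Mul(-7, Add(Mul(0, Rational(1, 3)), Mul(-1, -1))) = Mul(-7, Add(0, 1)) = Mul(-7, 1) = -7)
Function('H')(y) = Pow(Add(-7, y), 2)
Mul(Add(Function('H')(-182), -24611), Pow(Add(-40512, Function('r')(137)), -1)) = Mul(Add(Pow(Add(-7, -182), 2), -24611), Pow(Add(-40512, -13), -1)) = Mul(Add(Pow(-189, 2), -24611), Pow(-40525, -1)) = Mul(Add(35721, -24611), Rational(-1, 40525)) = Mul(11110, Rational(-1, 40525)) = Rational(-2222, 8105)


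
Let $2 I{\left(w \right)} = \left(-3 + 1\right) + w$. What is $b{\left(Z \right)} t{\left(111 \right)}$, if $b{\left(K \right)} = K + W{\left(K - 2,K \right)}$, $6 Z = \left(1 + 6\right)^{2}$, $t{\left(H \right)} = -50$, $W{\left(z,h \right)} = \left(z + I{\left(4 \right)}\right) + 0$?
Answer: $- \frac{2300}{3} \approx -766.67$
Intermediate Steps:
$I{\left(w \right)} = -1 + \frac{w}{2}$ ($I{\left(w \right)} = \frac{\left(-3 + 1\right) + w}{2} = \frac{-2 + w}{2} = -1 + \frac{w}{2}$)
$W{\left(z,h \right)} = 1 + z$ ($W{\left(z,h \right)} = \left(z + \left(-1 + \frac{1}{2} \cdot 4\right)\right) + 0 = \left(z + \left(-1 + 2\right)\right) + 0 = \left(z + 1\right) + 0 = \left(1 + z\right) + 0 = 1 + z$)
$Z = \frac{49}{6}$ ($Z = \frac{\left(1 + 6\right)^{2}}{6} = \frac{7^{2}}{6} = \frac{1}{6} \cdot 49 = \frac{49}{6} \approx 8.1667$)
$b{\left(K \right)} = -1 + 2 K$ ($b{\left(K \right)} = K + \left(1 + \left(K - 2\right)\right) = K + \left(1 + \left(-2 + K\right)\right) = K + \left(-1 + K\right) = -1 + 2 K$)
$b{\left(Z \right)} t{\left(111 \right)} = \left(-1 + 2 \cdot \frac{49}{6}\right) \left(-50\right) = \left(-1 + \frac{49}{3}\right) \left(-50\right) = \frac{46}{3} \left(-50\right) = - \frac{2300}{3}$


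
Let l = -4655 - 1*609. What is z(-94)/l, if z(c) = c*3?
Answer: 3/56 ≈ 0.053571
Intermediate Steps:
z(c) = 3*c
l = -5264 (l = -4655 - 609 = -5264)
z(-94)/l = (3*(-94))/(-5264) = -282*(-1/5264) = 3/56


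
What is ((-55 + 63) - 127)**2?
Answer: 14161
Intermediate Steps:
((-55 + 63) - 127)**2 = (8 - 127)**2 = (-119)**2 = 14161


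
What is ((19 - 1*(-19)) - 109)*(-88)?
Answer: 6248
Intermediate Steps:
((19 - 1*(-19)) - 109)*(-88) = ((19 + 19) - 109)*(-88) = (38 - 109)*(-88) = -71*(-88) = 6248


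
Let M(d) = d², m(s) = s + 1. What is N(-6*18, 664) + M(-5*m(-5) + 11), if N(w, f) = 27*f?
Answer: 18889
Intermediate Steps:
m(s) = 1 + s
N(-6*18, 664) + M(-5*m(-5) + 11) = 27*664 + (-5*(1 - 5) + 11)² = 17928 + (-5*(-4) + 11)² = 17928 + (20 + 11)² = 17928 + 31² = 17928 + 961 = 18889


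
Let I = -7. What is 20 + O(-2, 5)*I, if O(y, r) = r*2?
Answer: -50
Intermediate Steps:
O(y, r) = 2*r
20 + O(-2, 5)*I = 20 + (2*5)*(-7) = 20 + 10*(-7) = 20 - 70 = -50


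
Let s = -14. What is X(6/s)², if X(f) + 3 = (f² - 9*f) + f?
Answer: 900/2401 ≈ 0.37484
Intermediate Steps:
X(f) = -3 + f² - 8*f (X(f) = -3 + ((f² - 9*f) + f) = -3 + (f² - 8*f) = -3 + f² - 8*f)
X(6/s)² = (-3 + (6/(-14))² - 48/(-14))² = (-3 + (6*(-1/14))² - 48*(-1)/14)² = (-3 + (-3/7)² - 8*(-3/7))² = (-3 + 9/49 + 24/7)² = (30/49)² = 900/2401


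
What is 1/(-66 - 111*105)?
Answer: -1/11721 ≈ -8.5317e-5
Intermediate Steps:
1/(-66 - 111*105) = 1/(-66 - 11655) = 1/(-11721) = -1/11721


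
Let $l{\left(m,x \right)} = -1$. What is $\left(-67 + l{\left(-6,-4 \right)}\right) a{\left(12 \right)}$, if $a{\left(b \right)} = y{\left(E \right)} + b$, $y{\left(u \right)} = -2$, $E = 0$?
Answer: $-680$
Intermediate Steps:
$a{\left(b \right)} = -2 + b$
$\left(-67 + l{\left(-6,-4 \right)}\right) a{\left(12 \right)} = \left(-67 - 1\right) \left(-2 + 12\right) = \left(-68\right) 10 = -680$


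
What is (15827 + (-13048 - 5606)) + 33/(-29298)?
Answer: -27608493/9766 ≈ -2827.0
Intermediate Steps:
(15827 + (-13048 - 5606)) + 33/(-29298) = (15827 - 18654) + 33*(-1/29298) = -2827 - 11/9766 = -27608493/9766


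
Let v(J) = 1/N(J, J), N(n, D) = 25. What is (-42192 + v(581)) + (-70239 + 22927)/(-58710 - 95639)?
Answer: -162805988051/3858725 ≈ -42192.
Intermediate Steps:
v(J) = 1/25
(-42192 + v(581)) + (-70239 + 22927)/(-58710 - 95639) = (-42192 + 1/25) + (-70239 + 22927)/(-58710 - 95639) = -1054799/25 - 47312/(-154349) = -1054799/25 - 47312*(-1/154349) = -1054799/25 + 47312/154349 = -162805988051/3858725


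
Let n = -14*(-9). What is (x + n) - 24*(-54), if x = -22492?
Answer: -21070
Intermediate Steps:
n = 126
(x + n) - 24*(-54) = (-22492 + 126) - 24*(-54) = -22366 + 1296 = -21070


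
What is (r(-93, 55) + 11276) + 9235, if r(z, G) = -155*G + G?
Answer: 12041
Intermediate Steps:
r(z, G) = -154*G
(r(-93, 55) + 11276) + 9235 = (-154*55 + 11276) + 9235 = (-8470 + 11276) + 9235 = 2806 + 9235 = 12041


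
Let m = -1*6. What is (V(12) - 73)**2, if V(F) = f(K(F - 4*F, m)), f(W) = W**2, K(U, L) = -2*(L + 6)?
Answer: 5329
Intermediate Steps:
m = -6
K(U, L) = -12 - 2*L (K(U, L) = -2*(6 + L) = -12 - 2*L)
V(F) = 0 (V(F) = (-12 - 2*(-6))**2 = (-12 + 12)**2 = 0**2 = 0)
(V(12) - 73)**2 = (0 - 73)**2 = (-73)**2 = 5329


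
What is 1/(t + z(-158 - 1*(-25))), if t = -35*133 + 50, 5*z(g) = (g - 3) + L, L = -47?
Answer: -5/23208 ≈ -0.00021544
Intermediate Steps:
z(g) = -10 + g/5 (z(g) = ((g - 3) - 47)/5 = ((-3 + g) - 47)/5 = (-50 + g)/5 = -10 + g/5)
t = -4605 (t = -4655 + 50 = -4605)
1/(t + z(-158 - 1*(-25))) = 1/(-4605 + (-10 + (-158 - 1*(-25))/5)) = 1/(-4605 + (-10 + (-158 + 25)/5)) = 1/(-4605 + (-10 + (1/5)*(-133))) = 1/(-4605 + (-10 - 133/5)) = 1/(-4605 - 183/5) = 1/(-23208/5) = -5/23208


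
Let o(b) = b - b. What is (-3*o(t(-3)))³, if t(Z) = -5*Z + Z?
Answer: 0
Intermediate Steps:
t(Z) = -4*Z
o(b) = 0
(-3*o(t(-3)))³ = (-3*0)³ = 0³ = 0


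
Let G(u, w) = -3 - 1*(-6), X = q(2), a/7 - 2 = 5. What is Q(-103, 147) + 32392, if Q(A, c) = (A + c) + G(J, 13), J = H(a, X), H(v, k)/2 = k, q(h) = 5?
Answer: 32439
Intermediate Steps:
a = 49 (a = 14 + 7*5 = 14 + 35 = 49)
X = 5
H(v, k) = 2*k
J = 10 (J = 2*5 = 10)
G(u, w) = 3 (G(u, w) = -3 + 6 = 3)
Q(A, c) = 3 + A + c (Q(A, c) = (A + c) + 3 = 3 + A + c)
Q(-103, 147) + 32392 = (3 - 103 + 147) + 32392 = 47 + 32392 = 32439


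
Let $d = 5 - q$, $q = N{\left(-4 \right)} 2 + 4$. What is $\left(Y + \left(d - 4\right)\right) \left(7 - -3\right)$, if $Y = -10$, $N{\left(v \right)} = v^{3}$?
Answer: $1150$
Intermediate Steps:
$q = -124$ ($q = \left(-4\right)^{3} \cdot 2 + 4 = \left(-64\right) 2 + 4 = -128 + 4 = -124$)
$d = 129$ ($d = 5 - -124 = 5 + 124 = 129$)
$\left(Y + \left(d - 4\right)\right) \left(7 - -3\right) = \left(-10 + \left(129 - 4\right)\right) \left(7 - -3\right) = \left(-10 + \left(129 - 4\right)\right) \left(7 + 3\right) = \left(-10 + 125\right) 10 = 115 \cdot 10 = 1150$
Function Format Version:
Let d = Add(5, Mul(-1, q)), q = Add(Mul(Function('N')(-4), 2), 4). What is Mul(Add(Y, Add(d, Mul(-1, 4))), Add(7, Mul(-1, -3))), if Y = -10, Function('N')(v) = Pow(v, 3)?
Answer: 1150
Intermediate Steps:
q = -124 (q = Add(Mul(Pow(-4, 3), 2), 4) = Add(Mul(-64, 2), 4) = Add(-128, 4) = -124)
d = 129 (d = Add(5, Mul(-1, -124)) = Add(5, 124) = 129)
Mul(Add(Y, Add(d, Mul(-1, 4))), Add(7, Mul(-1, -3))) = Mul(Add(-10, Add(129, Mul(-1, 4))), Add(7, Mul(-1, -3))) = Mul(Add(-10, Add(129, -4)), Add(7, 3)) = Mul(Add(-10, 125), 10) = Mul(115, 10) = 1150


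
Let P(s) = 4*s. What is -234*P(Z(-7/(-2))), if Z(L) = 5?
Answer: -4680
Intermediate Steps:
-234*P(Z(-7/(-2))) = -936*5 = -234*20 = -4680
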